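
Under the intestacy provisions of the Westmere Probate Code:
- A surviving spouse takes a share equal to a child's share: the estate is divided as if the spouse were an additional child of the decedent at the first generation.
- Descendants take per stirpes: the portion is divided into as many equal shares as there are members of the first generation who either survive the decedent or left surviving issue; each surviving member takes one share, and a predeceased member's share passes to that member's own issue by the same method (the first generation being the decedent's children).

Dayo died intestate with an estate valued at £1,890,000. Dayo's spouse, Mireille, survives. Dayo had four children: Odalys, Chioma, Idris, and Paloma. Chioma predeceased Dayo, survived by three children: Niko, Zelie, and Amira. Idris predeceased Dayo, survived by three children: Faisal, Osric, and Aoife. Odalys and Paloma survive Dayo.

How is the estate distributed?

The spouse counts as an additional share at the children's level, so there are 5 primary shares of £378,000. Mireille takes one such share (£378,000).
The children's combined portion (£1,512,000) is divided into 4 shares of £378,000: Odalys and Paloma each take £378,000; Chioma's £378,000 share passes to Chioma's issue; Idris's £378,000 share passes to Idris's issue.
Chioma's share (£378,000) is divided into 3 shares of £126,000: Niko, Zelie, and Amira each take £126,000.
Idris's share (£378,000) is divided into 3 shares of £126,000: Faisal, Osric, and Aoife each take £126,000.

Mireille: £378,000; Odalys: £378,000; Niko: £126,000; Zelie: £126,000; Amira: £126,000; Faisal: £126,000; Osric: £126,000; Aoife: £126,000; Paloma: £378,000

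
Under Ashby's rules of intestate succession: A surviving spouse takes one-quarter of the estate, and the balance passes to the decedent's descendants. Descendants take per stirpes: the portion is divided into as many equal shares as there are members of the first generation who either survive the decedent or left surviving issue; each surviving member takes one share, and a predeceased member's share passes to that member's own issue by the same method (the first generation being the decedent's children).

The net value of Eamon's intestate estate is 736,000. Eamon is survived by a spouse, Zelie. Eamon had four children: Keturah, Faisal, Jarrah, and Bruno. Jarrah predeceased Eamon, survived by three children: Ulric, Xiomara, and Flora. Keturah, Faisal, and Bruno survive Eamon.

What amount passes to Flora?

Zelie takes one-quarter of 736,000 = 184,000. The remaining 552,000 passes to the descendants.
The descendants' portion (552,000) is divided into 4 shares of 138,000: Keturah, Faisal, and Bruno each take 138,000; Jarrah's 138,000 share passes to Jarrah's issue.
Jarrah's share (138,000) is divided into 3 shares of 46,000: Ulric, Xiomara, and Flora each take 46,000.

Flora receives 46,000.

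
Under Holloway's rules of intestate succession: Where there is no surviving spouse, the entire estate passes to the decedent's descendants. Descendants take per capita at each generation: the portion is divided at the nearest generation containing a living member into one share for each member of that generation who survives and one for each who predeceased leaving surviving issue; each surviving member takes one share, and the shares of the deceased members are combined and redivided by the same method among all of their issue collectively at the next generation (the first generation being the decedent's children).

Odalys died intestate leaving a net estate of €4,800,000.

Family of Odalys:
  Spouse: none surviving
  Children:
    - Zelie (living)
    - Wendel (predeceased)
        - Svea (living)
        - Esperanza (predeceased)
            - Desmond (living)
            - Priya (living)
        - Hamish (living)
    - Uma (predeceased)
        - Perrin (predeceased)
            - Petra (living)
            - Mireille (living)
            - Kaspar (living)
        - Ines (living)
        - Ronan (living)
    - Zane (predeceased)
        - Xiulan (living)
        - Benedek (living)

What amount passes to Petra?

The entire €4,800,000 passes to the descendants.
That amount (€4,800,000) is divided at the children's generation into 4 shares of €1,200,000. Zelie takes €1,200,000. The 3 shares of the deceased (Wendel, Uma, and Zane) are combined into a pool of €3,600,000.
That pool (€3,600,000) is divided at the grandchildren's generation into 8 shares of €450,000. Svea, Hamish, Ines, Ronan, Xiulan, and Benedek each take €450,000. The 2 shares of the deceased (Esperanza and Perrin) are combined into a pool of €900,000.
That pool (€900,000) is divided at the great-grandchildren's generation equally among Desmond, Priya, Petra, Mireille, and Kaspar: €180,000 each.

Petra receives €180,000.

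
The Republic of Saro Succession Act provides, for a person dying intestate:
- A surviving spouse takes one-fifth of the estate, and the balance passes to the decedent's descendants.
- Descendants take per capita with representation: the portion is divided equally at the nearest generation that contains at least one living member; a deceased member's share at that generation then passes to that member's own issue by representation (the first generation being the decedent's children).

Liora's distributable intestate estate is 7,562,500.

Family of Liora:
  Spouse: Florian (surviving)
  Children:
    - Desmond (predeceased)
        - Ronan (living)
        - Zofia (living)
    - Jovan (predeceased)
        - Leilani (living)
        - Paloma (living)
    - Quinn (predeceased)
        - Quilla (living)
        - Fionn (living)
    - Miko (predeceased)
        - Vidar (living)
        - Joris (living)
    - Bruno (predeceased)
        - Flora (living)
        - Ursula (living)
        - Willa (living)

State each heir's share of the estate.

Florian: 1,512,500; Ronan: 550,000; Zofia: 550,000; Leilani: 550,000; Paloma: 550,000; Quilla: 550,000; Fionn: 550,000; Vidar: 550,000; Joris: 550,000; Flora: 550,000; Ursula: 550,000; Willa: 550,000

Florian takes one-fifth of 7,562,500 = 1,512,500. The remaining 6,050,000 passes to the descendants.
No child survives, so the initial division is made at the grandchildren's generation.
The descendants' portion (6,050,000) is divided into 11 shares of 550,000: Ronan, Zofia, Leilani, Paloma, Quilla, Fionn, Vidar, Joris, Flora, Ursula, and Willa each take 550,000.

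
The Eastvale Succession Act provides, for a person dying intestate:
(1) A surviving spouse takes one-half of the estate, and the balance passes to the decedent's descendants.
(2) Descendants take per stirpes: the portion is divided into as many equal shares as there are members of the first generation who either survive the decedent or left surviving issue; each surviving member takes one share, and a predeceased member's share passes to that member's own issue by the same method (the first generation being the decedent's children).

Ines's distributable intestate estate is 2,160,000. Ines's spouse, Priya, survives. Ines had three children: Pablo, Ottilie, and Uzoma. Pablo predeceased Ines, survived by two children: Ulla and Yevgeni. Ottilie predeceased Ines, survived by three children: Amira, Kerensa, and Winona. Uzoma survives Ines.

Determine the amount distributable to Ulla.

Priya takes one-half of 2,160,000 = 1,080,000. The remaining 1,080,000 passes to the descendants.
The descendants' portion (1,080,000) is divided into 3 shares of 360,000: Uzoma takes 360,000; Pablo's 360,000 share passes to Pablo's issue; Ottilie's 360,000 share passes to Ottilie's issue.
Pablo's share (360,000) is divided into 2 shares of 180,000: Ulla and Yevgeni each take 180,000.
Ottilie's share (360,000) is divided into 3 shares of 120,000: Amira, Kerensa, and Winona each take 120,000.

Ulla receives 180,000.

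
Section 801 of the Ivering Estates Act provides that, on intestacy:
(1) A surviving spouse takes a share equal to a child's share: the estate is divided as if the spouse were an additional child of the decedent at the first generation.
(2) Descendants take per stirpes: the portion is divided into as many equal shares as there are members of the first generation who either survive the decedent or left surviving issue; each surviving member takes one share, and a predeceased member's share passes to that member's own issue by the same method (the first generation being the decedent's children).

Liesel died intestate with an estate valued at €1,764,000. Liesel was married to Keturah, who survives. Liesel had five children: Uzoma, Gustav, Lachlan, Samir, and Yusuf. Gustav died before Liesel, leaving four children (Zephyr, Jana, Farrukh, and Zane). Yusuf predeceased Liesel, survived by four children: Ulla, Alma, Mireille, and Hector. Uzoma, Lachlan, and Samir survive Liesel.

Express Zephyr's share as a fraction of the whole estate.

Zephyr receives 1/24 of the estate.

The spouse counts as an additional share at the children's level, so there are 6 primary shares of €294,000. Keturah takes one such share (€294,000).
The children's combined portion (€1,470,000) is divided into 5 shares of €294,000: Uzoma, Lachlan, and Samir each take €294,000; Gustav's €294,000 share passes to Gustav's issue; Yusuf's €294,000 share passes to Yusuf's issue.
Gustav's share (€294,000) is divided into 4 shares of €73,500: Zephyr, Jana, Farrukh, and Zane each take €73,500.
Yusuf's share (€294,000) is divided into 4 shares of €73,500: Ulla, Alma, Mireille, and Hector each take €73,500.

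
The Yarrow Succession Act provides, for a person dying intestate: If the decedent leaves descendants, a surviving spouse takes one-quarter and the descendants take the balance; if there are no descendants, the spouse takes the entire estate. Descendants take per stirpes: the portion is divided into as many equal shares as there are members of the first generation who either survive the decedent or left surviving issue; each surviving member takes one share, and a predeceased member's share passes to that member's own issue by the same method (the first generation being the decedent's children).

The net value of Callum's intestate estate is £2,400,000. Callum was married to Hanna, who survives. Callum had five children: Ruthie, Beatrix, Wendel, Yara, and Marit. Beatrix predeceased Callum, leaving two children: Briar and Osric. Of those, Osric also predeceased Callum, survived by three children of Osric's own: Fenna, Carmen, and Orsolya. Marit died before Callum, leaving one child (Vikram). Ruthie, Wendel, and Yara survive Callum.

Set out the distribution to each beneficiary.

Hanna takes one-quarter of £2,400,000 = £600,000. The remaining £1,800,000 passes to the descendants.
The descendants' portion (£1,800,000) is divided into 5 shares of £360,000: Ruthie, Wendel, and Yara each take £360,000; Beatrix's £360,000 share passes to Beatrix's issue; Marit's £360,000 share passes to Marit's issue.
Beatrix's share (£360,000) is divided into 2 shares of £180,000: Briar takes £180,000; Osric's £180,000 share passes to Osric's issue.
Osric's share (£180,000) is divided into 3 shares of £60,000: Fenna, Carmen, and Orsolya each take £60,000.
Marit's share (£360,000) passes entirely to Vikram.

Hanna: £600,000; Ruthie: £360,000; Briar: £180,000; Fenna: £60,000; Carmen: £60,000; Orsolya: £60,000; Wendel: £360,000; Yara: £360,000; Vikram: £360,000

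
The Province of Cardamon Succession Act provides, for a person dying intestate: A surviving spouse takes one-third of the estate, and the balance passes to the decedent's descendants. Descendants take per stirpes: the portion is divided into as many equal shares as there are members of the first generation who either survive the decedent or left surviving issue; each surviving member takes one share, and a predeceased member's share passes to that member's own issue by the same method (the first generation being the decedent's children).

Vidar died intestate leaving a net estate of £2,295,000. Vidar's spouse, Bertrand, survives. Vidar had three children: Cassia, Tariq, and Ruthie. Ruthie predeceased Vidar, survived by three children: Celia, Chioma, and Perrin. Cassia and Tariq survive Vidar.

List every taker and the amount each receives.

Bertrand takes one-third of £2,295,000 = £765,000. The remaining £1,530,000 passes to the descendants.
The descendants' portion (£1,530,000) is divided into 3 shares of £510,000: Cassia and Tariq each take £510,000; Ruthie's £510,000 share passes to Ruthie's issue.
Ruthie's share (£510,000) is divided into 3 shares of £170,000: Celia, Chioma, and Perrin each take £170,000.

Bertrand: £765,000; Cassia: £510,000; Tariq: £510,000; Celia: £170,000; Chioma: £170,000; Perrin: £170,000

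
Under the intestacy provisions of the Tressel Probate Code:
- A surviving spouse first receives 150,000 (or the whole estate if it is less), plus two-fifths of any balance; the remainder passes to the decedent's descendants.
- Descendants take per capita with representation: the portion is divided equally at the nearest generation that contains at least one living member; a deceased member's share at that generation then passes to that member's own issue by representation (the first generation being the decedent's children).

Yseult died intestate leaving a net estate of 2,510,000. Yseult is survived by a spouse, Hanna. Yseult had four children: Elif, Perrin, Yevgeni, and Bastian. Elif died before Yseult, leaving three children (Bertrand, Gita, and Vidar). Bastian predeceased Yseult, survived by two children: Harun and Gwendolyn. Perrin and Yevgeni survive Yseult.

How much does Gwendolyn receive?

Hanna first takes 150,000, leaving a balance of 2,360,000. Hanna then takes two-fifths of the balance (944,000), for a total of 1,094,000. The remaining 1,416,000 passes to the descendants.
The descendants' portion (1,416,000) is divided into 4 shares of 354,000: Perrin and Yevgeni each take 354,000; Elif's 354,000 share passes to Elif's issue; Bastian's 354,000 share passes to Bastian's issue.
Elif's share (354,000) is divided into 3 shares of 118,000: Bertrand, Gita, and Vidar each take 118,000.
Bastian's share (354,000) is divided into 2 shares of 177,000: Harun and Gwendolyn each take 177,000.

Gwendolyn receives 177,000.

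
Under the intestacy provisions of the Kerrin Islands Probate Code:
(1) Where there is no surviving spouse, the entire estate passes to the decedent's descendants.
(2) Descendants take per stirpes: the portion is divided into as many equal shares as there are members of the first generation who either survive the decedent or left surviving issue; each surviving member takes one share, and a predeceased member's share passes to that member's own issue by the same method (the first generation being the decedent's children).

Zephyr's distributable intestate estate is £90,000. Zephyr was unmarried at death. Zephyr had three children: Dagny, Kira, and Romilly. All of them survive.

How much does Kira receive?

Kira receives £30,000.

The entire £90,000 passes to the descendants.
That amount (£90,000) is divided into 3 shares of £30,000: Dagny, Kira, and Romilly each take £30,000.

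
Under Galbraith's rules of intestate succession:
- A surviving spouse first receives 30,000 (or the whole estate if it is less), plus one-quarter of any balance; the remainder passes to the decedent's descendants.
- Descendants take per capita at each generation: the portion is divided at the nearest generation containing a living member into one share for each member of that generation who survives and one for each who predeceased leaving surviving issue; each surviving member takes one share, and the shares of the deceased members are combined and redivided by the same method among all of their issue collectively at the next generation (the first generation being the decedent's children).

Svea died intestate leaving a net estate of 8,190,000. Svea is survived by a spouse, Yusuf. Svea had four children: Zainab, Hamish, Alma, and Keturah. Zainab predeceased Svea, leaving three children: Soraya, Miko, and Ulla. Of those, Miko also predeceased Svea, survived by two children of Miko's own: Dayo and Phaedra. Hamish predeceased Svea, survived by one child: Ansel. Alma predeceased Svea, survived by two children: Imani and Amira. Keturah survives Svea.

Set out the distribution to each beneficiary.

Yusuf: 2,070,000; Soraya: 765,000; Dayo: 382,500; Phaedra: 382,500; Ulla: 765,000; Ansel: 765,000; Imani: 765,000; Amira: 765,000; Keturah: 1,530,000

Yusuf first takes 30,000, leaving a balance of 8,160,000. Yusuf then takes one-quarter of the balance (2,040,000), for a total of 2,070,000. The remaining 6,120,000 passes to the descendants.
The descendants' portion (6,120,000) is divided at the children's generation into 4 shares of 1,530,000. Keturah takes 1,530,000. The 3 shares of the deceased (Zainab, Hamish, and Alma) are combined into a pool of 4,590,000.
That pool (4,590,000) is divided at the grandchildren's generation into 6 shares of 765,000. Soraya, Ulla, Ansel, Imani, and Amira each take 765,000. The remaining share for the deceased Miko (765,000) is carried to the next generation.
That pool (765,000) is divided at the great-grandchildren's generation equally among Dayo and Phaedra: 382,500 each.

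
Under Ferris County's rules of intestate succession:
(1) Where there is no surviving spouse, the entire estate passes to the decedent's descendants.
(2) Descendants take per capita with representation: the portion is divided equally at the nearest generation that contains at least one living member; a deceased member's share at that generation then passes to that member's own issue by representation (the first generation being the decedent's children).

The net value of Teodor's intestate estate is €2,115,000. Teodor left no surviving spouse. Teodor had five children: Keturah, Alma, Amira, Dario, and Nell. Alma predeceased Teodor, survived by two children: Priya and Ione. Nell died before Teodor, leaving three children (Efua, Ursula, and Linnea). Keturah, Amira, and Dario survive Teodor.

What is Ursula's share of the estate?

The entire €2,115,000 passes to the descendants.
That amount (€2,115,000) is divided into 5 shares of €423,000: Keturah, Amira, and Dario each take €423,000; Alma's €423,000 share passes to Alma's issue; Nell's €423,000 share passes to Nell's issue.
Alma's share (€423,000) is divided into 2 shares of €211,500: Priya and Ione each take €211,500.
Nell's share (€423,000) is divided into 3 shares of €141,000: Efua, Ursula, and Linnea each take €141,000.

Ursula receives €141,000.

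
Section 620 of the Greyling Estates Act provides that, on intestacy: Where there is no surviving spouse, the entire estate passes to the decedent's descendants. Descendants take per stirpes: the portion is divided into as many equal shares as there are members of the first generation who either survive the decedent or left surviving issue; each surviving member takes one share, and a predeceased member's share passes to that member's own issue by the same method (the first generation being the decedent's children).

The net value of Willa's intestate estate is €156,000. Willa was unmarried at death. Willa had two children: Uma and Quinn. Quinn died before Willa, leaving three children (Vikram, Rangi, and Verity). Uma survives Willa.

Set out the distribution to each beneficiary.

The entire €156,000 passes to the descendants.
That amount (€156,000) is divided into 2 shares of €78,000: Uma takes €78,000; Quinn's €78,000 share passes to Quinn's issue.
Quinn's share (€78,000) is divided into 3 shares of €26,000: Vikram, Rangi, and Verity each take €26,000.

Uma: €78,000; Vikram: €26,000; Rangi: €26,000; Verity: €26,000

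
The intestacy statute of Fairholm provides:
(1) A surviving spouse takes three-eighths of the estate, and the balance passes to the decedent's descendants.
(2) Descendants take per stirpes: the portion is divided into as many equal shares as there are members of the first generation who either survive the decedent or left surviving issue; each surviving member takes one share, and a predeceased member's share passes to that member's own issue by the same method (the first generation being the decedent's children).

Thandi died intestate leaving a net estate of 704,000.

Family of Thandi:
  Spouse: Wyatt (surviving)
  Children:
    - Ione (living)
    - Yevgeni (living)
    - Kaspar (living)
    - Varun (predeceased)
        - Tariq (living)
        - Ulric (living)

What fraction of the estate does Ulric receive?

Wyatt takes three-eighths of 704,000 = 264,000. The remaining 440,000 passes to the descendants.
The descendants' portion (440,000) is divided into 4 shares of 110,000: Ione, Yevgeni, and Kaspar each take 110,000; Varun's 110,000 share passes to Varun's issue.
Varun's share (110,000) is divided into 2 shares of 55,000: Tariq and Ulric each take 55,000.

Ulric receives 5/64 of the estate.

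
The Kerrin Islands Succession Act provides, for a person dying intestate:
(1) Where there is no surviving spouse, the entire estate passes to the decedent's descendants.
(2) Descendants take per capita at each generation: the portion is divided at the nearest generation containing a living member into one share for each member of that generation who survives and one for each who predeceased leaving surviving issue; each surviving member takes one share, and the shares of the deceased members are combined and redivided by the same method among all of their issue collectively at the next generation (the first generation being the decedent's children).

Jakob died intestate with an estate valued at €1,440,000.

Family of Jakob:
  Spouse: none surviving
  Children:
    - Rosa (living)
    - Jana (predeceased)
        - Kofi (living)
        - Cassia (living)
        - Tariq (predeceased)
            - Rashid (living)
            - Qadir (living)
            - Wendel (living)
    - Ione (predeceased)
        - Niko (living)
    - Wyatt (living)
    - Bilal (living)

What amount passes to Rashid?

The entire €1,440,000 passes to the descendants.
That amount (€1,440,000) is divided at the children's generation into 5 shares of €288,000. Rosa, Wyatt, and Bilal each take €288,000. The 2 shares of the deceased (Jana and Ione) are combined into a pool of €576,000.
That pool (€576,000) is divided at the grandchildren's generation into 4 shares of €144,000. Kofi, Cassia, and Niko each take €144,000. The remaining share for the deceased Tariq (€144,000) is carried to the next generation.
That pool (€144,000) is divided at the great-grandchildren's generation equally among Rashid, Qadir, and Wendel: €48,000 each.

Rashid receives €48,000.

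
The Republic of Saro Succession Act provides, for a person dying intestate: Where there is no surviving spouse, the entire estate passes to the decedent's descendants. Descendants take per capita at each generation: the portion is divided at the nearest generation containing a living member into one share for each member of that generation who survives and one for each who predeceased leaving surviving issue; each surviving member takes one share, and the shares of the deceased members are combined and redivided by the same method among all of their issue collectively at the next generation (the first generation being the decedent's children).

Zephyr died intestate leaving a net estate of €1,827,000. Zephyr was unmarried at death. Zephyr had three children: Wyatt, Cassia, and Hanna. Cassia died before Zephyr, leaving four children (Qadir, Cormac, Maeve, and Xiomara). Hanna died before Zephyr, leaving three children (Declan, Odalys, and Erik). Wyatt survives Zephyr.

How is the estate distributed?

The entire €1,827,000 passes to the descendants.
That amount (€1,827,000) is divided at the children's generation into 3 shares of €609,000. Wyatt takes €609,000. The 2 shares of the deceased (Cassia and Hanna) are combined into a pool of €1,218,000.
That pool (€1,218,000) is divided at the grandchildren's generation equally among Qadir, Cormac, Maeve, Xiomara, Declan, Odalys, and Erik: €174,000 each.

Wyatt: €609,000; Qadir: €174,000; Cormac: €174,000; Maeve: €174,000; Xiomara: €174,000; Declan: €174,000; Odalys: €174,000; Erik: €174,000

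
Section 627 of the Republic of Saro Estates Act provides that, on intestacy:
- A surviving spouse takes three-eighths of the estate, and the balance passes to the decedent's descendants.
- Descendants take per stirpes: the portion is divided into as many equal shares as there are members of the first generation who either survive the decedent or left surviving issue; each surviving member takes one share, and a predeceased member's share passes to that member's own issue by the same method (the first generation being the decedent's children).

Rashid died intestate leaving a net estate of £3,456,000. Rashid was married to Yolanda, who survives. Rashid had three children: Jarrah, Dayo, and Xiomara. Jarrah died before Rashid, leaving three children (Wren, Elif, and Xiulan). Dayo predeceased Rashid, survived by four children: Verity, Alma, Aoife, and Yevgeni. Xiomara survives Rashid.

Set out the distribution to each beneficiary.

Yolanda: £1,296,000; Wren: £240,000; Elif: £240,000; Xiulan: £240,000; Verity: £180,000; Alma: £180,000; Aoife: £180,000; Yevgeni: £180,000; Xiomara: £720,000

Yolanda takes three-eighths of £3,456,000 = £1,296,000. The remaining £2,160,000 passes to the descendants.
The descendants' portion (£2,160,000) is divided into 3 shares of £720,000: Xiomara takes £720,000; Jarrah's £720,000 share passes to Jarrah's issue; Dayo's £720,000 share passes to Dayo's issue.
Jarrah's share (£720,000) is divided into 3 shares of £240,000: Wren, Elif, and Xiulan each take £240,000.
Dayo's share (£720,000) is divided into 4 shares of £180,000: Verity, Alma, Aoife, and Yevgeni each take £180,000.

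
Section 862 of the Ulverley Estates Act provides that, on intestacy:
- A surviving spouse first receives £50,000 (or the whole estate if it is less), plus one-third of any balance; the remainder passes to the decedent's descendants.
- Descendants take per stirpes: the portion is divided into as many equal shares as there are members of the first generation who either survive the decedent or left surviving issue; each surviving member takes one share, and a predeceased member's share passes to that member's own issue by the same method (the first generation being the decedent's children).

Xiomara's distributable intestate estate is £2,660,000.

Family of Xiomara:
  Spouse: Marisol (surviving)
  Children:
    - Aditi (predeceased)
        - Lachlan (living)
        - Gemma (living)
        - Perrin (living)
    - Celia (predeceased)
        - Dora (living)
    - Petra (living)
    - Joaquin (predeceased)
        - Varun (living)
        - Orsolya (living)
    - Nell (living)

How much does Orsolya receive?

Orsolya receives £174,000.

Marisol first takes £50,000, leaving a balance of £2,610,000. Marisol then takes one-third of the balance (£870,000), for a total of £920,000. The remaining £1,740,000 passes to the descendants.
The descendants' portion (£1,740,000) is divided into 5 shares of £348,000: Petra and Nell each take £348,000; Aditi's £348,000 share passes to Aditi's issue; Celia's £348,000 share passes to Celia's issue; Joaquin's £348,000 share passes to Joaquin's issue.
Aditi's share (£348,000) is divided into 3 shares of £116,000: Lachlan, Gemma, and Perrin each take £116,000.
Celia's share (£348,000) passes entirely to Dora.
Joaquin's share (£348,000) is divided into 2 shares of £174,000: Varun and Orsolya each take £174,000.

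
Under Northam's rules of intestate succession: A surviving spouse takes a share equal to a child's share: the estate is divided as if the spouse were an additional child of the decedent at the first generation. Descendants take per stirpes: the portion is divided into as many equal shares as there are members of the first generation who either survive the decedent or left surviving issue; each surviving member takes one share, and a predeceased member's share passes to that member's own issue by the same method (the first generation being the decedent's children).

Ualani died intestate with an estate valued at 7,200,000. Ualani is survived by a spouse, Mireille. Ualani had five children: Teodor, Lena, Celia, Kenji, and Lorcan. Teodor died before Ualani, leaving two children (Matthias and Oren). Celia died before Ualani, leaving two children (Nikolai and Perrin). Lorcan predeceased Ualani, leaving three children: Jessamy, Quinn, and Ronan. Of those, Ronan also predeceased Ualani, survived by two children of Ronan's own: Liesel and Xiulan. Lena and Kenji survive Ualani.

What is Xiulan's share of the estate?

The spouse counts as an additional share at the children's level, so there are 6 primary shares of 1,200,000. Mireille takes one such share (1,200,000).
The children's combined portion (6,000,000) is divided into 5 shares of 1,200,000: Lena and Kenji each take 1,200,000; Teodor's 1,200,000 share passes to Teodor's issue; Celia's 1,200,000 share passes to Celia's issue; Lorcan's 1,200,000 share passes to Lorcan's issue.
Teodor's share (1,200,000) is divided into 2 shares of 600,000: Matthias and Oren each take 600,000.
Celia's share (1,200,000) is divided into 2 shares of 600,000: Nikolai and Perrin each take 600,000.
Lorcan's share (1,200,000) is divided into 3 shares of 400,000: Jessamy and Quinn each take 400,000; Ronan's 400,000 share passes to Ronan's issue.
Ronan's share (400,000) is divided into 2 shares of 200,000: Liesel and Xiulan each take 200,000.

Xiulan receives 200,000.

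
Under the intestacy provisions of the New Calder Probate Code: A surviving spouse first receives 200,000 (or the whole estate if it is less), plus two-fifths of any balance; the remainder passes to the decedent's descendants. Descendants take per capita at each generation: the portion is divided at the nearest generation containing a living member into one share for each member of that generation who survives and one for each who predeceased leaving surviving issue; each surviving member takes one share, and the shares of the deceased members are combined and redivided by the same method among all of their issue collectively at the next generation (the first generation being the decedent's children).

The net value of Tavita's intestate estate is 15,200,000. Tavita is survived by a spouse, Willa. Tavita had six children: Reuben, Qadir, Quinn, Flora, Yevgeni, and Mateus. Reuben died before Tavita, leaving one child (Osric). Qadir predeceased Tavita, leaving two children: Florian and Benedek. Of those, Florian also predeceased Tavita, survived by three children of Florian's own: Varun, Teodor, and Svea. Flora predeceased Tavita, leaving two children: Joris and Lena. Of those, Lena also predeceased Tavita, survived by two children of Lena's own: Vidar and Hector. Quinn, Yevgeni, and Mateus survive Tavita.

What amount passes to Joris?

Willa first takes 200,000, leaving a balance of 15,000,000. Willa then takes two-fifths of the balance (6,000,000), for a total of 6,200,000. The remaining 9,000,000 passes to the descendants.
The descendants' portion (9,000,000) is divided at the children's generation into 6 shares of 1,500,000. Quinn, Yevgeni, and Mateus each take 1,500,000. The 3 shares of the deceased (Reuben, Qadir, and Flora) are combined into a pool of 4,500,000.
That pool (4,500,000) is divided at the grandchildren's generation into 5 shares of 900,000. Osric, Benedek, and Joris each take 900,000. The 2 shares of the deceased (Florian and Lena) are combined into a pool of 1,800,000.
That pool (1,800,000) is divided at the great-grandchildren's generation equally among Varun, Teodor, Svea, Vidar, and Hector: 360,000 each.

Joris receives 900,000.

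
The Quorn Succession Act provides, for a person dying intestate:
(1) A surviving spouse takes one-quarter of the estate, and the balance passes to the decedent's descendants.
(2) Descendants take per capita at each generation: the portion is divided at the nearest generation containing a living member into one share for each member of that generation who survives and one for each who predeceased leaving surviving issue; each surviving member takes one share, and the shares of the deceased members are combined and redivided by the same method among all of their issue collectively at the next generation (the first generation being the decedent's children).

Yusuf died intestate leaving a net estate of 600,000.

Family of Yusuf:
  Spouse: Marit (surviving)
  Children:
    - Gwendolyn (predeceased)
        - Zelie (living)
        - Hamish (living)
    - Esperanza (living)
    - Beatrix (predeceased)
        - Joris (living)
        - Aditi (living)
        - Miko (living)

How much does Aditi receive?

Marit takes one-quarter of 600,000 = 150,000. The remaining 450,000 passes to the descendants.
The descendants' portion (450,000) is divided at the children's generation into 3 shares of 150,000. Esperanza takes 150,000. The 2 shares of the deceased (Gwendolyn and Beatrix) are combined into a pool of 300,000.
That pool (300,000) is divided at the grandchildren's generation equally among Zelie, Hamish, Joris, Aditi, and Miko: 60,000 each.

Aditi receives 60,000.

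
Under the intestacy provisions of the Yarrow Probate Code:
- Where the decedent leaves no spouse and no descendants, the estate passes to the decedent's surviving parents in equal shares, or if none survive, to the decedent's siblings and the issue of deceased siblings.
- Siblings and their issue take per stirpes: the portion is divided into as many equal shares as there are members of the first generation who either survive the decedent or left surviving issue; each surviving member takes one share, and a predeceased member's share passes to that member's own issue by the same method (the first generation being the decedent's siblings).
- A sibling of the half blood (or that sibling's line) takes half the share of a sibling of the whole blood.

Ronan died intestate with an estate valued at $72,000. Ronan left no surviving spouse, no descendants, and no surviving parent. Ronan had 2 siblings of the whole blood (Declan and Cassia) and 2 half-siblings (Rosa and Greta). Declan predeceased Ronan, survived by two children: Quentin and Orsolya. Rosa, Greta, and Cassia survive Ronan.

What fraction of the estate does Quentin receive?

The entire $72,000 passes to the siblings and their issue.
Counting each half-blood sibling's line as half a unit, there are 3 units in $72,000, so one unit is $24,000. Whole-blood lines (Declan and Cassia) take $24,000 each; half-blood lines (Rosa and Greta) take $12,000 each.
Declan's share ($24,000) is divided into 2 shares of $12,000: Quentin and Orsolya each take $12,000.

Quentin receives 1/6 of the estate.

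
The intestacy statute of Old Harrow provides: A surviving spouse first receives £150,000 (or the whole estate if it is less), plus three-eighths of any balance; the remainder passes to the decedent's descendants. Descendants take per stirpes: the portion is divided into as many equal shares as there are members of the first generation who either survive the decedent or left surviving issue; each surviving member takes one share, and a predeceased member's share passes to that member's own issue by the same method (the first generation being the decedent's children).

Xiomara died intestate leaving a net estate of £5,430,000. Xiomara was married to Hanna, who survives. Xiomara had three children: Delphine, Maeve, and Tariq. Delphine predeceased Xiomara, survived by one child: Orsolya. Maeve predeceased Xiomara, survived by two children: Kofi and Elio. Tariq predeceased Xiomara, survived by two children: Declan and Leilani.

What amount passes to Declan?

Declan receives £550,000.

Hanna first takes £150,000, leaving a balance of £5,280,000. Hanna then takes three-eighths of the balance (£1,980,000), for a total of £2,130,000. The remaining £3,300,000 passes to the descendants.
The descendants' portion (£3,300,000) is divided into 3 shares of £1,100,000: Delphine's £1,100,000 share passes to Delphine's issue; Maeve's £1,100,000 share passes to Maeve's issue; Tariq's £1,100,000 share passes to Tariq's issue.
Delphine's share (£1,100,000) passes entirely to Orsolya.
Maeve's share (£1,100,000) is divided into 2 shares of £550,000: Kofi and Elio each take £550,000.
Tariq's share (£1,100,000) is divided into 2 shares of £550,000: Declan and Leilani each take £550,000.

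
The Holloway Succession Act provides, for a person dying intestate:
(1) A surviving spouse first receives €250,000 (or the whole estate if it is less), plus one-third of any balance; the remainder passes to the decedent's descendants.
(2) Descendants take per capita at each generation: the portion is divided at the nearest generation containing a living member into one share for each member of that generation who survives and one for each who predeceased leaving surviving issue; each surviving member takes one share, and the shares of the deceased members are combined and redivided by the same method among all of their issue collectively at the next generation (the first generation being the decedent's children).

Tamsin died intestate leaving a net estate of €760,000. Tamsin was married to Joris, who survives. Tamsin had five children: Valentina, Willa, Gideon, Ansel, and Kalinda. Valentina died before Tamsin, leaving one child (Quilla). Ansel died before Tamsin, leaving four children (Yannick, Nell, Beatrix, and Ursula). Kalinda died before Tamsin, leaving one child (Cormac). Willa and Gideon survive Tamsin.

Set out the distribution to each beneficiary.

Joris: €420,000; Quilla: €34,000; Willa: €68,000; Gideon: €68,000; Yannick: €34,000; Nell: €34,000; Beatrix: €34,000; Ursula: €34,000; Cormac: €34,000

Joris first takes €250,000, leaving a balance of €510,000. Joris then takes one-third of the balance (€170,000), for a total of €420,000. The remaining €340,000 passes to the descendants.
The descendants' portion (€340,000) is divided at the children's generation into 5 shares of €68,000. Willa and Gideon each take €68,000. The 3 shares of the deceased (Valentina, Ansel, and Kalinda) are combined into a pool of €204,000.
That pool (€204,000) is divided at the grandchildren's generation equally among Quilla, Yannick, Nell, Beatrix, Ursula, and Cormac: €34,000 each.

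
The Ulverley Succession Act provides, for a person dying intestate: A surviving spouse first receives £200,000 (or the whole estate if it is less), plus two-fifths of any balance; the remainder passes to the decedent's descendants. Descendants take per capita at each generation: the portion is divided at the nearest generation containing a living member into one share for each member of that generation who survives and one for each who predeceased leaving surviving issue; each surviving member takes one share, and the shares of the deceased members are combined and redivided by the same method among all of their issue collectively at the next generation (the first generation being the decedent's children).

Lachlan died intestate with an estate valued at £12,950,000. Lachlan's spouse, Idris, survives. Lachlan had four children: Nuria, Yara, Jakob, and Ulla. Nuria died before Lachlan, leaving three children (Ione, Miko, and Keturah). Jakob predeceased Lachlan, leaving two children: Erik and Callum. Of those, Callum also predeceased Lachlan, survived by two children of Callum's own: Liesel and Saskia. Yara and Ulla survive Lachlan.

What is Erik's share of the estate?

Erik receives £765,000.

Idris first takes £200,000, leaving a balance of £12,750,000. Idris then takes two-fifths of the balance (£5,100,000), for a total of £5,300,000. The remaining £7,650,000 passes to the descendants.
The descendants' portion (£7,650,000) is divided at the children's generation into 4 shares of £1,912,500. Yara and Ulla each take £1,912,500. The 2 shares of the deceased (Nuria and Jakob) are combined into a pool of £3,825,000.
That pool (£3,825,000) is divided at the grandchildren's generation into 5 shares of £765,000. Ione, Miko, Keturah, and Erik each take £765,000. The remaining share for the deceased Callum (£765,000) is carried to the next generation.
That pool (£765,000) is divided at the great-grandchildren's generation equally among Liesel and Saskia: £382,500 each.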